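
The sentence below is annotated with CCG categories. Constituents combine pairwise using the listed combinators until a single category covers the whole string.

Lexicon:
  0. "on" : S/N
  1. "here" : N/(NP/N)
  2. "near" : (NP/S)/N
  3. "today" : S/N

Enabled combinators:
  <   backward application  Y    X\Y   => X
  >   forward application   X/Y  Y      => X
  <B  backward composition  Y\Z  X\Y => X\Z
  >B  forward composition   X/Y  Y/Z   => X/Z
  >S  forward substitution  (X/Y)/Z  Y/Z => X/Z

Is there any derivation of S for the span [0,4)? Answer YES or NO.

[0,4] S   >
  [0,1] "on" : S/N
  [1,4] N   >
    [1,2] "here" : N/(NP/N)
    [2,4] NP/N   >S
      [2,3] "near" : (NP/S)/N
      [3,4] "today" : S/N

YES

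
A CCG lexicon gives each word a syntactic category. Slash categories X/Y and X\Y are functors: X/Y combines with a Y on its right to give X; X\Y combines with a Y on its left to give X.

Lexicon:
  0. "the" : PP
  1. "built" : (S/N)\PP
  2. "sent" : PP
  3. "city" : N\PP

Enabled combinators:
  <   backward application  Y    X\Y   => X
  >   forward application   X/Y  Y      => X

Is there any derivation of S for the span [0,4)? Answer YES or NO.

[0,4] S   >
  [0,2] S/N   <
    [0,1] "the" : PP
    [1,2] "built" : (S/N)\PP
  [2,4] N   <
    [2,3] "sent" : PP
    [3,4] "city" : N\PP

YES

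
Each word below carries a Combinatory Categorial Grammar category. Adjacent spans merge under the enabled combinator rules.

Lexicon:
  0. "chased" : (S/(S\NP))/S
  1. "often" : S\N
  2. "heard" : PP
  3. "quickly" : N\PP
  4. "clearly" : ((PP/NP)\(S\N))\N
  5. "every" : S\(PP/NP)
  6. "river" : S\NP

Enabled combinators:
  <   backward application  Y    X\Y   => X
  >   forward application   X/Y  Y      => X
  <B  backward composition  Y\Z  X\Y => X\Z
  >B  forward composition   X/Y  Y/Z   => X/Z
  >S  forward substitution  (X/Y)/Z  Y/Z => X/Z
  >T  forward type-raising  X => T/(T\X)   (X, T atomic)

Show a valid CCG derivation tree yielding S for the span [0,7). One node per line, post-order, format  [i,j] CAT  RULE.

[0,1] (S/(S\NP))/S  lex  "chased"
[1,2] S\N  lex  "often"
[2,3] PP  lex  "heard"
[2,3] N/(N\PP)  >T
[3,4] N\PP  lex  "quickly"
[2,4] N  >  k=3
[4,5] ((PP/NP)\(S\N))\N  lex  "clearly"
[2,5] (PP/NP)\(S\N)  <  k=4
[1,5] PP/NP  <  k=2
[5,6] S\(PP/NP)  lex  "every"
[1,6] S  <  k=5
[0,6] S/(S\NP)  >  k=1
[6,7] S\NP  lex  "river"
[0,7] S  >  k=6

[0,7] S   >
  [0,6] S/(S\NP)   >
    [0,1] "chased" : (S/(S\NP))/S
    [1,6] S   <
      [1,5] PP/NP   <
        [1,2] "often" : S\N
        [2,5] (PP/NP)\(S\N)   <
          [2,4] N   >
            [2,3] N/(N\PP)   >T
              [2,3] "heard" : PP
            [3,4] "quickly" : N\PP
          [4,5] "clearly" : ((PP/NP)\(S\N))\N
      [5,6] "every" : S\(PP/NP)
  [6,7] "river" : S\NP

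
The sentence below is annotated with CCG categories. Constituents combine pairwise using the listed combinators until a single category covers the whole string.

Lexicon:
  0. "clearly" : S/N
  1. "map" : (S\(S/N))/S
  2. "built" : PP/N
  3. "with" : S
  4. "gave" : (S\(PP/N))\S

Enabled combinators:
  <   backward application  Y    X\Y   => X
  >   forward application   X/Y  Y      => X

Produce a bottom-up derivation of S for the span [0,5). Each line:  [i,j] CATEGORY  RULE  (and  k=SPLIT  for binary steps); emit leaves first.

[0,1] S/N  lex  "clearly"
[1,2] (S\(S/N))/S  lex  "map"
[2,3] PP/N  lex  "built"
[3,4] S  lex  "with"
[4,5] (S\(PP/N))\S  lex  "gave"
[3,5] S\(PP/N)  <  k=4
[2,5] S  <  k=3
[1,5] S\(S/N)  >  k=2
[0,5] S  <  k=1

[0,5] S   <
  [0,1] "clearly" : S/N
  [1,5] S\(S/N)   >
    [1,2] "map" : (S\(S/N))/S
    [2,5] S   <
      [2,3] "built" : PP/N
      [3,5] S\(PP/N)   <
        [3,4] "with" : S
        [4,5] "gave" : (S\(PP/N))\S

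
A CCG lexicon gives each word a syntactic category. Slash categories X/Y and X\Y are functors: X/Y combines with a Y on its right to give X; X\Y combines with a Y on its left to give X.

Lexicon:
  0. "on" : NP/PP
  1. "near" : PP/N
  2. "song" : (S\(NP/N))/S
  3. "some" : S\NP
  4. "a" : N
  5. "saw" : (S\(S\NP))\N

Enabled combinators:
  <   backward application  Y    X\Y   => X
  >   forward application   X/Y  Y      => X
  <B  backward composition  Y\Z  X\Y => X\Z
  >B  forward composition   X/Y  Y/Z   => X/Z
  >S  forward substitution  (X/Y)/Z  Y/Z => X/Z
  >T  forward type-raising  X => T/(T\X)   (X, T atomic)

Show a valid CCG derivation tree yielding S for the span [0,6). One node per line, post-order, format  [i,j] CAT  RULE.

[0,6] S   <
  [0,2] NP/N   >B
    [0,1] "on" : NP/PP
    [1,2] "near" : PP/N
  [2,6] S\(NP/N)   >
    [2,3] "song" : (S\(NP/N))/S
    [3,6] S   <
      [3,4] "some" : S\NP
      [4,6] S\(S\NP)   <
        [4,5] "a" : N
        [5,6] "saw" : (S\(S\NP))\N

[0,1] NP/PP  lex  "on"
[1,2] PP/N  lex  "near"
[0,2] NP/N  >B  k=1
[2,3] (S\(NP/N))/S  lex  "song"
[3,4] S\NP  lex  "some"
[4,5] N  lex  "a"
[5,6] (S\(S\NP))\N  lex  "saw"
[4,6] S\(S\NP)  <  k=5
[3,6] S  <  k=4
[2,6] S\(NP/N)  >  k=3
[0,6] S  <  k=2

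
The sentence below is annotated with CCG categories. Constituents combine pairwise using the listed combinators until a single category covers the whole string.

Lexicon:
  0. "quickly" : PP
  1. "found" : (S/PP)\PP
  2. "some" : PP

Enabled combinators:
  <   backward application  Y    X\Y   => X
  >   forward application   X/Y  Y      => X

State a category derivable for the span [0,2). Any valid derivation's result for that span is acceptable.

[0,3] S   >
  [0,2] S/PP   <
    [0,1] "quickly" : PP
    [1,2] "found" : (S/PP)\PP
  [2,3] "some" : PP

S/PP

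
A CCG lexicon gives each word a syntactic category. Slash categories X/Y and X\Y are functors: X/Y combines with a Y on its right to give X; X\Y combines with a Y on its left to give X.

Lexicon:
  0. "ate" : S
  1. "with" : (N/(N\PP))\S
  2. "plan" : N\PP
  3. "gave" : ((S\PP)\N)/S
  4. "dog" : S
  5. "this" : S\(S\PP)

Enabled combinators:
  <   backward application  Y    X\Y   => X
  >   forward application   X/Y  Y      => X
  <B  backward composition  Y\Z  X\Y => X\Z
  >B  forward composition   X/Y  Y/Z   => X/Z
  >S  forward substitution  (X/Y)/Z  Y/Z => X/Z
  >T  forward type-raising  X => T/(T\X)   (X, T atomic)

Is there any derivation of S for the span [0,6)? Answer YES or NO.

YES

[0,6] S   <
  [0,5] S\PP   <
    [0,3] N   >
      [0,2] N/(N\PP)   <
        [0,1] "ate" : S
        [1,2] "with" : (N/(N\PP))\S
      [2,3] "plan" : N\PP
    [3,5] (S\PP)\N   >
      [3,4] "gave" : ((S\PP)\N)/S
      [4,5] "dog" : S
  [5,6] "this" : S\(S\PP)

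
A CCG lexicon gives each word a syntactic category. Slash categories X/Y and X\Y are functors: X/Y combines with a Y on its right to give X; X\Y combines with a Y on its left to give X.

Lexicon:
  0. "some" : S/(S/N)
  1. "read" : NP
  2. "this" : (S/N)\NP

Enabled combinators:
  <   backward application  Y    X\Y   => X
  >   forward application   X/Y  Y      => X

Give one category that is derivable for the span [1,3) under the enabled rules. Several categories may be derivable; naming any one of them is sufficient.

[0,3] S   >
  [0,1] "some" : S/(S/N)
  [1,3] S/N   <
    [1,2] "read" : NP
    [2,3] "this" : (S/N)\NP

S/N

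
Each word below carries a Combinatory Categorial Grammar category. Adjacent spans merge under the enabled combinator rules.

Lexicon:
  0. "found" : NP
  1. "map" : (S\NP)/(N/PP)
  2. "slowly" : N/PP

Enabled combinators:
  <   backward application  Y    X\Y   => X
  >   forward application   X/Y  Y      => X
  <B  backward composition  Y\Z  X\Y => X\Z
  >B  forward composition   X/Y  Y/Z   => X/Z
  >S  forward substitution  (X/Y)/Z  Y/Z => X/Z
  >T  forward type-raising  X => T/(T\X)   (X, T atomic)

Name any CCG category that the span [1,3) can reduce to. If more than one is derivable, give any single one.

[0,3] S   <
  [0,1] "found" : NP
  [1,3] S\NP   >
    [1,2] "map" : (S\NP)/(N/PP)
    [2,3] "slowly" : N/PP

S\NP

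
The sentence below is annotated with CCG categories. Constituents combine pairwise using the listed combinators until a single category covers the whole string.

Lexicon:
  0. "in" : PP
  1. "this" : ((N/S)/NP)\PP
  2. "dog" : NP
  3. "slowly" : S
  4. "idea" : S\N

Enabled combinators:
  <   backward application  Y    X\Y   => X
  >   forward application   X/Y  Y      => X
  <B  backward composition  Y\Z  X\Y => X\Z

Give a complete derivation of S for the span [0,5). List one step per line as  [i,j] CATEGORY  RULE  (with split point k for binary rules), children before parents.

[0,5] S   <
  [0,4] N   >
    [0,3] N/S   >
      [0,2] (N/S)/NP   <
        [0,1] "in" : PP
        [1,2] "this" : ((N/S)/NP)\PP
      [2,3] "dog" : NP
    [3,4] "slowly" : S
  [4,5] "idea" : S\N

[0,1] PP  lex  "in"
[1,2] ((N/S)/NP)\PP  lex  "this"
[0,2] (N/S)/NP  <  k=1
[2,3] NP  lex  "dog"
[0,3] N/S  >  k=2
[3,4] S  lex  "slowly"
[0,4] N  >  k=3
[4,5] S\N  lex  "idea"
[0,5] S  <  k=4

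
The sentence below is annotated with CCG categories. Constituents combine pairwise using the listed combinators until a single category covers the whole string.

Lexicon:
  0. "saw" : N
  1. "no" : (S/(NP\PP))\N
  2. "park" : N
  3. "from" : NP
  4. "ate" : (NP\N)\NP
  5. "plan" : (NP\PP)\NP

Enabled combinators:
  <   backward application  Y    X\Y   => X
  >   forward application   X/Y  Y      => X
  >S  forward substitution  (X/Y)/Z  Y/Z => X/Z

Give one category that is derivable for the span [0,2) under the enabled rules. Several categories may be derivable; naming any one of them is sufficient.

[0,6] S   >
  [0,2] S/(NP\PP)   <
    [0,1] "saw" : N
    [1,2] "no" : (S/(NP\PP))\N
  [2,6] NP\PP   <
    [2,5] NP   <
      [2,3] "park" : N
      [3,5] NP\N   <
        [3,4] "from" : NP
        [4,5] "ate" : (NP\N)\NP
    [5,6] "plan" : (NP\PP)\NP

S/(NP\PP)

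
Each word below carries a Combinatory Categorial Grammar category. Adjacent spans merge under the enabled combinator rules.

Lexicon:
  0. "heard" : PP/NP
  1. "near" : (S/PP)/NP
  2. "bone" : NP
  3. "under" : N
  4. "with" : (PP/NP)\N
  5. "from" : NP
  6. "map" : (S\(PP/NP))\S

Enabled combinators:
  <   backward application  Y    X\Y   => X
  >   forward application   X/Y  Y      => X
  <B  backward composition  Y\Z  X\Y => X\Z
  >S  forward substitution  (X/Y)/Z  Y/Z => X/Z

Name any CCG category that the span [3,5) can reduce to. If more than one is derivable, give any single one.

PP/NP

[0,7] S   <
  [0,1] "heard" : PP/NP
  [1,7] S\(PP/NP)   <
    [1,6] S   >
      [1,3] S/PP   >
        [1,2] "near" : (S/PP)/NP
        [2,3] "bone" : NP
      [3,6] PP   >
        [3,5] PP/NP   <
          [3,4] "under" : N
          [4,5] "with" : (PP/NP)\N
        [5,6] "from" : NP
    [6,7] "map" : (S\(PP/NP))\S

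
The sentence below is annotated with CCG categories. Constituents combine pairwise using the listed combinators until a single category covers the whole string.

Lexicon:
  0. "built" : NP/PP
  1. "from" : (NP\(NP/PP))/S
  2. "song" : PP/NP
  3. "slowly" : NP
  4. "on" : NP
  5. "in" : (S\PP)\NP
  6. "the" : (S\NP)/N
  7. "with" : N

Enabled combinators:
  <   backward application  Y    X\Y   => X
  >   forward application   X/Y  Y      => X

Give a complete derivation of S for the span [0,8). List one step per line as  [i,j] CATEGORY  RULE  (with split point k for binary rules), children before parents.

[0,8] S   <
  [0,6] NP   <
    [0,1] "built" : NP/PP
    [1,6] NP\(NP/PP)   >
      [1,2] "from" : (NP\(NP/PP))/S
      [2,6] S   <
        [2,4] PP   >
          [2,3] "song" : PP/NP
          [3,4] "slowly" : NP
        [4,6] S\PP   <
          [4,5] "on" : NP
          [5,6] "in" : (S\PP)\NP
  [6,8] S\NP   >
    [6,7] "the" : (S\NP)/N
    [7,8] "with" : N

[0,1] NP/PP  lex  "built"
[1,2] (NP\(NP/PP))/S  lex  "from"
[2,3] PP/NP  lex  "song"
[3,4] NP  lex  "slowly"
[2,4] PP  >  k=3
[4,5] NP  lex  "on"
[5,6] (S\PP)\NP  lex  "in"
[4,6] S\PP  <  k=5
[2,6] S  <  k=4
[1,6] NP\(NP/PP)  >  k=2
[0,6] NP  <  k=1
[6,7] (S\NP)/N  lex  "the"
[7,8] N  lex  "with"
[6,8] S\NP  >  k=7
[0,8] S  <  k=6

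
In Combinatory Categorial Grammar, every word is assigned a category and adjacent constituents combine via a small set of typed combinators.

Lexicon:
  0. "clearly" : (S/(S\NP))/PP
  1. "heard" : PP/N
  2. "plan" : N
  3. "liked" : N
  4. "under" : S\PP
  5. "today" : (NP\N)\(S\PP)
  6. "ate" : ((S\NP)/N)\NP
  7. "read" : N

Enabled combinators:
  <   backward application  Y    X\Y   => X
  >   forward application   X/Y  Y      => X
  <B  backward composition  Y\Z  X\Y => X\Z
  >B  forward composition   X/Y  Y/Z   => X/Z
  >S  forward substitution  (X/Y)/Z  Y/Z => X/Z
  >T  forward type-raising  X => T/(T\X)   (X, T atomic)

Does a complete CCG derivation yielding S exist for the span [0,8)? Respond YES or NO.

[0,8] S   >
  [0,3] S/(S\NP)   >
    [0,1] "clearly" : (S/(S\NP))/PP
    [1,3] PP   >
      [1,2] "heard" : PP/N
      [2,3] "plan" : N
  [3,8] S\NP   >
    [3,7] (S\NP)/N   <
      [3,6] NP   >
        [3,4] NP/(NP\N)   >T
          [3,4] "liked" : N
        [4,6] NP\N   <
          [4,5] "under" : S\PP
          [5,6] "today" : (NP\N)\(S\PP)
      [6,7] "ate" : ((S\NP)/N)\NP
    [7,8] "read" : N

YES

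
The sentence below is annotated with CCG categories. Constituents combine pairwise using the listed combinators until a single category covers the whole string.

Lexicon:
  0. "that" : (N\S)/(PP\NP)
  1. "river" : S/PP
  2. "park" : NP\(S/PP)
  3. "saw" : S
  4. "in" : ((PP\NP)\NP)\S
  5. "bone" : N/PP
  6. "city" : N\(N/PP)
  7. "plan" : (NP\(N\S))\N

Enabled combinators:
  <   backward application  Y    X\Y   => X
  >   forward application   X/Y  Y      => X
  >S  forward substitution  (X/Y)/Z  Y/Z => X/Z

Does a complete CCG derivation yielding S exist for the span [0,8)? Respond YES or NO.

(N\S)/(PP\NP) S/PP NP\(S/PP) S ((PP\NP)\NP)\S N/PP N\(N/PP) (NP\(N\S))\N
CKY chart[0,8] = {NP}; S ∉ chart

NO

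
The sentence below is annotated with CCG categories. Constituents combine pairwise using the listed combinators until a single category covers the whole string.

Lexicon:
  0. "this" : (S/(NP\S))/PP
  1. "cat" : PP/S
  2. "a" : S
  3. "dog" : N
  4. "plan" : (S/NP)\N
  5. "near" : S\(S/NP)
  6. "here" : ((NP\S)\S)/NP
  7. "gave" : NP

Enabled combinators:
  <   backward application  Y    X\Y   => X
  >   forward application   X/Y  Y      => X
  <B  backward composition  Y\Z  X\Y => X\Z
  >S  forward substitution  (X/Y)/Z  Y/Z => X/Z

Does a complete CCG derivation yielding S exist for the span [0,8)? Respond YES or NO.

YES

[0,8] S   >
  [0,3] S/(NP\S)   >
    [0,1] "this" : (S/(NP\S))/PP
    [1,3] PP   >
      [1,2] "cat" : PP/S
      [2,3] "a" : S
  [3,8] NP\S   <
    [3,6] S   <
      [3,5] S/NP   <
        [3,4] "dog" : N
        [4,5] "plan" : (S/NP)\N
      [5,6] "near" : S\(S/NP)
    [6,8] (NP\S)\S   >
      [6,7] "here" : ((NP\S)\S)/NP
      [7,8] "gave" : NP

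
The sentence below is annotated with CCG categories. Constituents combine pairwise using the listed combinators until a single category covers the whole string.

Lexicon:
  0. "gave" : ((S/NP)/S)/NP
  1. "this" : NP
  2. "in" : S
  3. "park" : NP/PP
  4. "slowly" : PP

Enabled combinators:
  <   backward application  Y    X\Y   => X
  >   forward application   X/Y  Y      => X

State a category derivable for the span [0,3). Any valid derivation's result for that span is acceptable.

[0,5] S   >
  [0,3] S/NP   >
    [0,2] (S/NP)/S   >
      [0,1] "gave" : ((S/NP)/S)/NP
      [1,2] "this" : NP
    [2,3] "in" : S
  [3,5] NP   >
    [3,4] "park" : NP/PP
    [4,5] "slowly" : PP

S/NP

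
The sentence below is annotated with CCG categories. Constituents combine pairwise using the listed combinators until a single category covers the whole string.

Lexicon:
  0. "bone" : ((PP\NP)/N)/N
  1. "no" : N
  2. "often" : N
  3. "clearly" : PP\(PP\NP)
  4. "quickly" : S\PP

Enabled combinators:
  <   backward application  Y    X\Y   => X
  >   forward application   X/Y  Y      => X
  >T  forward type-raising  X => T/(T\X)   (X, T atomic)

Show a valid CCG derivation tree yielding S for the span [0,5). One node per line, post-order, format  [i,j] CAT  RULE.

[0,5] S   <
  [0,4] PP   <
    [0,3] PP\NP   >
      [0,2] (PP\NP)/N   >
        [0,1] "bone" : ((PP\NP)/N)/N
        [1,2] "no" : N
      [2,3] "often" : N
    [3,4] "clearly" : PP\(PP\NP)
  [4,5] "quickly" : S\PP

[0,1] ((PP\NP)/N)/N  lex  "bone"
[1,2] N  lex  "no"
[0,2] (PP\NP)/N  >  k=1
[2,3] N  lex  "often"
[0,3] PP\NP  >  k=2
[3,4] PP\(PP\NP)  lex  "clearly"
[0,4] PP  <  k=3
[4,5] S\PP  lex  "quickly"
[0,5] S  <  k=4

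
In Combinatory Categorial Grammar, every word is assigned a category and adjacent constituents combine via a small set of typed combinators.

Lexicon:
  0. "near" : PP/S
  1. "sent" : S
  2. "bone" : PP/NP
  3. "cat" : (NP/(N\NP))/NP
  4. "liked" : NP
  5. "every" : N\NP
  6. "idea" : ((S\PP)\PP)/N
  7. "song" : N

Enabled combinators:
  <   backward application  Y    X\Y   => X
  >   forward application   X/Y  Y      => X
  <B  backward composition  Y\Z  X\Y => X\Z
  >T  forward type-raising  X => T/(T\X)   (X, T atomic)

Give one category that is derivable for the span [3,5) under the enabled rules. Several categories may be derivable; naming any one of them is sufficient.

[0,8] S   <
  [0,2] PP   >
    [0,1] "near" : PP/S
    [1,2] "sent" : S
  [2,8] S\PP   <
    [2,6] PP   >
      [2,3] "bone" : PP/NP
      [3,6] NP   >
        [3,5] NP/(N\NP)   >
          [3,4] "cat" : (NP/(N\NP))/NP
          [4,5] "liked" : NP
        [5,6] "every" : N\NP
    [6,8] (S\PP)\PP   >
      [6,7] "idea" : ((S\PP)\PP)/N
      [7,8] "song" : N

NP/(N\NP)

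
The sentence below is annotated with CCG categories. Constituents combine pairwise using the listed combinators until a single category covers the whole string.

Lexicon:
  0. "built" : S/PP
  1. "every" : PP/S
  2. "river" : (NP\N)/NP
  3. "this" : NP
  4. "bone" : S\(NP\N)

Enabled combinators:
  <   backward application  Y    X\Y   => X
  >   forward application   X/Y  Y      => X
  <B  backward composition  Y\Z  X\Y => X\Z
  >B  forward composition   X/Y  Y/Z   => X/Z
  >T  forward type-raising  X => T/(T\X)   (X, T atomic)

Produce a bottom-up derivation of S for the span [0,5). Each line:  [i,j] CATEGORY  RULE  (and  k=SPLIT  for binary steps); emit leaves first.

[0,1] S/PP  lex  "built"
[1,2] PP/S  lex  "every"
[2,3] (NP\N)/NP  lex  "river"
[3,4] NP  lex  "this"
[2,4] NP\N  >  k=3
[4,5] S\(NP\N)  lex  "bone"
[2,5] S  <  k=4
[1,5] PP  >  k=2
[0,5] S  >  k=1

[0,5] S   >
  [0,1] "built" : S/PP
  [1,5] PP   >
    [1,2] "every" : PP/S
    [2,5] S   <
      [2,4] NP\N   >
        [2,3] "river" : (NP\N)/NP
        [3,4] "this" : NP
      [4,5] "bone" : S\(NP\N)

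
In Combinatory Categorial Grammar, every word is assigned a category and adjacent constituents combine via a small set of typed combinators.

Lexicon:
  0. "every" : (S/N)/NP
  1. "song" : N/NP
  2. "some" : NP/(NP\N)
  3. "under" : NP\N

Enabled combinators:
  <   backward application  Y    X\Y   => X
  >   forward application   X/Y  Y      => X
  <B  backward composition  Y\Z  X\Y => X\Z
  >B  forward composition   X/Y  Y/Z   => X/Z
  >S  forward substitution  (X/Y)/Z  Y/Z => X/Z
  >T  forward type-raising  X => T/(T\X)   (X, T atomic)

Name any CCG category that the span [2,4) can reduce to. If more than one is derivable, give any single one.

NP

[0,4] S   >
  [0,2] S/NP   >S
    [0,1] "every" : (S/N)/NP
    [1,2] "song" : N/NP
  [2,4] NP   >
    [2,3] "some" : NP/(NP\N)
    [3,4] "under" : NP\N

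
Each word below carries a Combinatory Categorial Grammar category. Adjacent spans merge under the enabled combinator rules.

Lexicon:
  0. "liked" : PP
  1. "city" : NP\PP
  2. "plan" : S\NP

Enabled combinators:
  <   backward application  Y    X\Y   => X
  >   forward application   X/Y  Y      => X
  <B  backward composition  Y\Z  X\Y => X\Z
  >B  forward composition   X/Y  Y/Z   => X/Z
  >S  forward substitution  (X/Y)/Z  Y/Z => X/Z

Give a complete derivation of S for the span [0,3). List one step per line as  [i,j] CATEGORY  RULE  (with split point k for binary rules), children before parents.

[0,3] S   <
  [0,2] NP   <
    [0,1] "liked" : PP
    [1,2] "city" : NP\PP
  [2,3] "plan" : S\NP

[0,1] PP  lex  "liked"
[1,2] NP\PP  lex  "city"
[0,2] NP  <  k=1
[2,3] S\NP  lex  "plan"
[0,3] S  <  k=2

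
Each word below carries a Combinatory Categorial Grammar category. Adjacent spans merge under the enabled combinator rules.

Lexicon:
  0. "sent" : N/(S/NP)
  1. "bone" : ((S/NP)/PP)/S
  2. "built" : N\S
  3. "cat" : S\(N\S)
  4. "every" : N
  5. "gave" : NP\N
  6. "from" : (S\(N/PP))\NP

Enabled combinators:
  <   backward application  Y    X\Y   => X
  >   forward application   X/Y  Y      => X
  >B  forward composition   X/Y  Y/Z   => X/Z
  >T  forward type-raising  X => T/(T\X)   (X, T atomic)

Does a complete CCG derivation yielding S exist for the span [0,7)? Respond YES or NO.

[0,7] S   <
  [0,4] N/PP   >B
    [0,1] "sent" : N/(S/NP)
    [1,4] (S/NP)/PP   >
      [1,2] "bone" : ((S/NP)/PP)/S
      [2,4] S   <
        [2,3] "built" : N\S
        [3,4] "cat" : S\(N\S)
  [4,7] S\(N/PP)   <
    [4,6] NP   <
      [4,5] "every" : N
      [5,6] "gave" : NP\N
    [6,7] "from" : (S\(N/PP))\NP

YES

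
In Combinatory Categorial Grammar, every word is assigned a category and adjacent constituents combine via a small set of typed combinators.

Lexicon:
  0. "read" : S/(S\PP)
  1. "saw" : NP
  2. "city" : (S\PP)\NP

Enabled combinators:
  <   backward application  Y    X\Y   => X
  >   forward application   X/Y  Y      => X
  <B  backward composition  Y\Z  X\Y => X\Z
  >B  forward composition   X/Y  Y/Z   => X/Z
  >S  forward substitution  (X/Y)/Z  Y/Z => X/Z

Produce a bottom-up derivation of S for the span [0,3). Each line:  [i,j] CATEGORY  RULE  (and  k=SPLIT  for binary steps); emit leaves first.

[0,1] S/(S\PP)  lex  "read"
[1,2] NP  lex  "saw"
[2,3] (S\PP)\NP  lex  "city"
[1,3] S\PP  <  k=2
[0,3] S  >  k=1

[0,3] S   >
  [0,1] "read" : S/(S\PP)
  [1,3] S\PP   <
    [1,2] "saw" : NP
    [2,3] "city" : (S\PP)\NP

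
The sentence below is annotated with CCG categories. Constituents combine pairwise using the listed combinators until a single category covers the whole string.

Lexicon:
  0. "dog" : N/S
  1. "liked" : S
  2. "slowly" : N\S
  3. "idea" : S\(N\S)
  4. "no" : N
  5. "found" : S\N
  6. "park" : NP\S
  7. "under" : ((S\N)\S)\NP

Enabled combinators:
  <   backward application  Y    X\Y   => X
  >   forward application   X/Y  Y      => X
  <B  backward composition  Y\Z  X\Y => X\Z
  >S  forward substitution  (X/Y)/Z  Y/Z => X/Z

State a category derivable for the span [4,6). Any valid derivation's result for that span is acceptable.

[0,8] S   <
  [0,2] N   >
    [0,1] "dog" : N/S
    [1,2] "liked" : S
  [2,8] S\N   <
    [2,4] S   <
      [2,3] "slowly" : N\S
      [3,4] "idea" : S\(N\S)
    [4,8] (S\N)\S   <
      [4,7] NP   <
        [4,6] S   <
          [4,5] "no" : N
          [5,6] "found" : S\N
        [6,7] "park" : NP\S
      [7,8] "under" : ((S\N)\S)\NP

S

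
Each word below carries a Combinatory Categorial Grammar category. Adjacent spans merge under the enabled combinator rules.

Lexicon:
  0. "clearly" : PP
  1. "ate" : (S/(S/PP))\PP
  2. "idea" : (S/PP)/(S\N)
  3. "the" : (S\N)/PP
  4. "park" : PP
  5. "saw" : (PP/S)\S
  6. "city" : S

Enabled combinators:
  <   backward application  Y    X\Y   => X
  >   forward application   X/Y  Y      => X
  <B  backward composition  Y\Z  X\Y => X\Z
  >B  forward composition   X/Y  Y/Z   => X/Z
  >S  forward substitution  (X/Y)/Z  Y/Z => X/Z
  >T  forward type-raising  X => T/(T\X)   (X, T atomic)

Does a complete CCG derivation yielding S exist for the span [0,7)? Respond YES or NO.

NO

PP (S/(S/PP))\PP (S/PP)/(S\N) (S\N)/PP PP (PP/S)\S S
CKY chart[0,7] = {N/(N\PP), NP/(NP\PP), PP, PP/(PP\PP), PP/(S\S), S/(S\PP)}; S ∉ chart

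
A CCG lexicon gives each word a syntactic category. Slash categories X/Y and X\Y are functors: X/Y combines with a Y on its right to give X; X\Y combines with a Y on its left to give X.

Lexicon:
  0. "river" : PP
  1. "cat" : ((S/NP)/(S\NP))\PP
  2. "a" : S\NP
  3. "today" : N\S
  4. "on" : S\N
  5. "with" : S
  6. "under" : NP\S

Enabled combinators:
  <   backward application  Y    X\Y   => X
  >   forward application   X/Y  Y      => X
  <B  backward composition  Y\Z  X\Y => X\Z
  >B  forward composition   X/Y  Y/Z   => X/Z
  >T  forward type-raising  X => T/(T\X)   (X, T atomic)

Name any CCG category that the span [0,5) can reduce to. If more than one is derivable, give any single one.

S/NP

[0,7] S   >
  [0,5] S/NP   >
    [0,2] (S/NP)/(S\NP)   <
      [0,1] "river" : PP
      [1,2] "cat" : ((S/NP)/(S\NP))\PP
    [2,5] S\NP   <B
      [2,4] N\NP   <B
        [2,3] "a" : S\NP
        [3,4] "today" : N\S
      [4,5] "on" : S\N
  [5,7] NP   <
    [5,6] "with" : S
    [6,7] "under" : NP\S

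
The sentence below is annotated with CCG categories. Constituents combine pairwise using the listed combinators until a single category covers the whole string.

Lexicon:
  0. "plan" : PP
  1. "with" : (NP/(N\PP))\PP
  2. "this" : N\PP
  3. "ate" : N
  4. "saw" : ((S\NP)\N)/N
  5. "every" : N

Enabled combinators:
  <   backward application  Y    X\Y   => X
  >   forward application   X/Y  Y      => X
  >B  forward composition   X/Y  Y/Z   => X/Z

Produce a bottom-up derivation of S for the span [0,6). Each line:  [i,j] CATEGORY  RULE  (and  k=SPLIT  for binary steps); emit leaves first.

[0,6] S   <
  [0,3] NP   >
    [0,2] NP/(N\PP)   <
      [0,1] "plan" : PP
      [1,2] "with" : (NP/(N\PP))\PP
    [2,3] "this" : N\PP
  [3,6] S\NP   <
    [3,4] "ate" : N
    [4,6] (S\NP)\N   >
      [4,5] "saw" : ((S\NP)\N)/N
      [5,6] "every" : N

[0,1] PP  lex  "plan"
[1,2] (NP/(N\PP))\PP  lex  "with"
[0,2] NP/(N\PP)  <  k=1
[2,3] N\PP  lex  "this"
[0,3] NP  >  k=2
[3,4] N  lex  "ate"
[4,5] ((S\NP)\N)/N  lex  "saw"
[5,6] N  lex  "every"
[4,6] (S\NP)\N  >  k=5
[3,6] S\NP  <  k=4
[0,6] S  <  k=3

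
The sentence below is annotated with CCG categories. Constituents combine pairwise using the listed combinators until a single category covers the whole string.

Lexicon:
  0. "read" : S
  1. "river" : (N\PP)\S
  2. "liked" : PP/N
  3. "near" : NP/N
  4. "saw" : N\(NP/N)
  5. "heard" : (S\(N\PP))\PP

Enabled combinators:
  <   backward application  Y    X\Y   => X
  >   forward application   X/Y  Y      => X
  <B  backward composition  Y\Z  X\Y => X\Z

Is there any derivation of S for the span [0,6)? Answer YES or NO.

[0,6] S   <
  [0,2] N\PP   <
    [0,1] "read" : S
    [1,2] "river" : (N\PP)\S
  [2,6] S\(N\PP)   <
    [2,5] PP   >
      [2,3] "liked" : PP/N
      [3,5] N   <
        [3,4] "near" : NP/N
        [4,5] "saw" : N\(NP/N)
    [5,6] "heard" : (S\(N\PP))\PP

YES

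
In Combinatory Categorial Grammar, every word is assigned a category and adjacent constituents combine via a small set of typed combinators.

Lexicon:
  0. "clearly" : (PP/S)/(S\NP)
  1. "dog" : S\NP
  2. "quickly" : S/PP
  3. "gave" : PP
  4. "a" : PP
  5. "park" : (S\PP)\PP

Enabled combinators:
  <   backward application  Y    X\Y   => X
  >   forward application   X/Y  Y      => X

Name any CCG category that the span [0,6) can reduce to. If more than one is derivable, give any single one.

S

[0,6] S   <
  [0,4] PP   >
    [0,2] PP/S   >
      [0,1] "clearly" : (PP/S)/(S\NP)
      [1,2] "dog" : S\NP
    [2,4] S   >
      [2,3] "quickly" : S/PP
      [3,4] "gave" : PP
  [4,6] S\PP   <
    [4,5] "a" : PP
    [5,6] "park" : (S\PP)\PP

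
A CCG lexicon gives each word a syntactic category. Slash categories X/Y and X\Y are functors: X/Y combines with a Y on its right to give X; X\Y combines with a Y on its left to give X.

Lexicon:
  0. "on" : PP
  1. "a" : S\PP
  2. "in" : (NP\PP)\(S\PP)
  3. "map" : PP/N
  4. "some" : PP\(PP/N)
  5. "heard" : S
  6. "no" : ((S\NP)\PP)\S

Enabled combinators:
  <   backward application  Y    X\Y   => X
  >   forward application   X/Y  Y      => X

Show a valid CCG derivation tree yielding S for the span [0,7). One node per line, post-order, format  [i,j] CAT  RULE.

[0,1] PP  lex  "on"
[1,2] S\PP  lex  "a"
[2,3] (NP\PP)\(S\PP)  lex  "in"
[1,3] NP\PP  <  k=2
[0,3] NP  <  k=1
[3,4] PP/N  lex  "map"
[4,5] PP\(PP/N)  lex  "some"
[3,5] PP  <  k=4
[5,6] S  lex  "heard"
[6,7] ((S\NP)\PP)\S  lex  "no"
[5,7] (S\NP)\PP  <  k=6
[3,7] S\NP  <  k=5
[0,7] S  <  k=3

[0,7] S   <
  [0,3] NP   <
    [0,1] "on" : PP
    [1,3] NP\PP   <
      [1,2] "a" : S\PP
      [2,3] "in" : (NP\PP)\(S\PP)
  [3,7] S\NP   <
    [3,5] PP   <
      [3,4] "map" : PP/N
      [4,5] "some" : PP\(PP/N)
    [5,7] (S\NP)\PP   <
      [5,6] "heard" : S
      [6,7] "no" : ((S\NP)\PP)\S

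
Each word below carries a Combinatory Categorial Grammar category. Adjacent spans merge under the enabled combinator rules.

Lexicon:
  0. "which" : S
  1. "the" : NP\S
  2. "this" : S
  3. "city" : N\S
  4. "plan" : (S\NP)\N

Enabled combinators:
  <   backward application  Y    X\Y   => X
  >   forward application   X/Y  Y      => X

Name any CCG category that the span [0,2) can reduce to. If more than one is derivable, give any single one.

NP

[0,5] S   <
  [0,2] NP   <
    [0,1] "which" : S
    [1,2] "the" : NP\S
  [2,5] S\NP   <
    [2,4] N   <
      [2,3] "this" : S
      [3,4] "city" : N\S
    [4,5] "plan" : (S\NP)\N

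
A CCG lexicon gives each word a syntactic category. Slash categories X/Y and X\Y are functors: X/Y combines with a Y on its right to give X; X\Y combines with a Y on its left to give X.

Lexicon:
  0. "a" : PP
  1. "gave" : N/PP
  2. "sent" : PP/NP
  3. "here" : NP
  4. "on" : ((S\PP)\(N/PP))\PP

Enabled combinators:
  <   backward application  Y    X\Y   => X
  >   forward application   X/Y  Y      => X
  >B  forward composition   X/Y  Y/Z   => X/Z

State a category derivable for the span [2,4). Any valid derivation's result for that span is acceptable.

[0,5] S   <
  [0,1] "a" : PP
  [1,5] S\PP   <
    [1,2] "gave" : N/PP
    [2,5] (S\PP)\(N/PP)   <
      [2,4] PP   >
        [2,3] "sent" : PP/NP
        [3,4] "here" : NP
      [4,5] "on" : ((S\PP)\(N/PP))\PP

PP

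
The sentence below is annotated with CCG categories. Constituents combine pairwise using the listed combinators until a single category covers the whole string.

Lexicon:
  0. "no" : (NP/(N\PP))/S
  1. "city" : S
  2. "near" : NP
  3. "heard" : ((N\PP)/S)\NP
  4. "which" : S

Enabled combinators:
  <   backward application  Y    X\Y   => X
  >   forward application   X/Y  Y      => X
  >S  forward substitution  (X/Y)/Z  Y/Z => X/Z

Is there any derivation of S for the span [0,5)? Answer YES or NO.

NO

(NP/(N\PP))/S S NP ((N\PP)/S)\NP S
CKY chart[0,5] = {NP}; S ∉ chart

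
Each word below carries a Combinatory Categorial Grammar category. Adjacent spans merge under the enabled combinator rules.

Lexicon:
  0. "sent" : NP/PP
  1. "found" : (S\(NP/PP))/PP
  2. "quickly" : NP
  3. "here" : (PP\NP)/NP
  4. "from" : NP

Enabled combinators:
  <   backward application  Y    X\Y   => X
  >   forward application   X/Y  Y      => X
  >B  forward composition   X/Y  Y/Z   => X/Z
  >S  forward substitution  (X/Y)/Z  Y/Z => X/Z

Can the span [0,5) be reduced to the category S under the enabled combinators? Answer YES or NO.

[0,5] S   <
  [0,1] "sent" : NP/PP
  [1,5] S\(NP/PP)   >
    [1,2] "found" : (S\(NP/PP))/PP
    [2,5] PP   <
      [2,3] "quickly" : NP
      [3,5] PP\NP   >
        [3,4] "here" : (PP\NP)/NP
        [4,5] "from" : NP

YES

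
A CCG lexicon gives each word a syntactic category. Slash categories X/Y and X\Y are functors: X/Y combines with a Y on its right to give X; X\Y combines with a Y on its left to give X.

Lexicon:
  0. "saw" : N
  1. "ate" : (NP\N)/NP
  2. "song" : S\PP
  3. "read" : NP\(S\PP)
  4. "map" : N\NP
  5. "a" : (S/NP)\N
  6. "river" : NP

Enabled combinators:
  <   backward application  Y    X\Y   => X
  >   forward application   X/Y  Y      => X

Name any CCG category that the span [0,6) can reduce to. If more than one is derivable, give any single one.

S/NP

[0,7] S   >
  [0,6] S/NP   <
    [0,5] N   <
      [0,4] NP   <
        [0,1] "saw" : N
        [1,4] NP\N   >
          [1,2] "ate" : (NP\N)/NP
          [2,4] NP   <
            [2,3] "song" : S\PP
            [3,4] "read" : NP\(S\PP)
      [4,5] "map" : N\NP
    [5,6] "a" : (S/NP)\N
  [6,7] "river" : NP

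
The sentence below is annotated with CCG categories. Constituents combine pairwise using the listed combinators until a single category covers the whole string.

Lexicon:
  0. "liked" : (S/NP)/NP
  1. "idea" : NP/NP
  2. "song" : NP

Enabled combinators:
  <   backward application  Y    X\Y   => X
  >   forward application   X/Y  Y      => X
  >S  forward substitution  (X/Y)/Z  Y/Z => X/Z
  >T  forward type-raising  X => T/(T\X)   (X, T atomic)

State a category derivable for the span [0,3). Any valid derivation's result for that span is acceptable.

[0,3] S   >
  [0,2] S/NP   >S
    [0,1] "liked" : (S/NP)/NP
    [1,2] "idea" : NP/NP
  [2,3] "song" : NP

S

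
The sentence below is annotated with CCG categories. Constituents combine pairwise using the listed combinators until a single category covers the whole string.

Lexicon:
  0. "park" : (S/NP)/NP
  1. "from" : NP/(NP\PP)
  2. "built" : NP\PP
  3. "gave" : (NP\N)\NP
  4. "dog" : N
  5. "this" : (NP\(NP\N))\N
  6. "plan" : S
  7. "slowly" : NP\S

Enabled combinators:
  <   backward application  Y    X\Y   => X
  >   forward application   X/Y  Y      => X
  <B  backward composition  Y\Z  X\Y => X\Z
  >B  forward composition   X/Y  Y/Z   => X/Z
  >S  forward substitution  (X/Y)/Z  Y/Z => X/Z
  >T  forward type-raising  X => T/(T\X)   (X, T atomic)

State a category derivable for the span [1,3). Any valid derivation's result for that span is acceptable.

NP

[0,8] S   >
  [0,6] S/NP   >
    [0,1] "park" : (S/NP)/NP
    [1,6] NP   <
      [1,4] NP\N   <
        [1,3] NP   >
          [1,2] "from" : NP/(NP\PP)
          [2,3] "built" : NP\PP
        [3,4] "gave" : (NP\N)\NP
      [4,6] NP\(NP\N)   <
        [4,5] "dog" : N
        [5,6] "this" : (NP\(NP\N))\N
  [6,8] NP   <
    [6,7] "plan" : S
    [7,8] "slowly" : NP\S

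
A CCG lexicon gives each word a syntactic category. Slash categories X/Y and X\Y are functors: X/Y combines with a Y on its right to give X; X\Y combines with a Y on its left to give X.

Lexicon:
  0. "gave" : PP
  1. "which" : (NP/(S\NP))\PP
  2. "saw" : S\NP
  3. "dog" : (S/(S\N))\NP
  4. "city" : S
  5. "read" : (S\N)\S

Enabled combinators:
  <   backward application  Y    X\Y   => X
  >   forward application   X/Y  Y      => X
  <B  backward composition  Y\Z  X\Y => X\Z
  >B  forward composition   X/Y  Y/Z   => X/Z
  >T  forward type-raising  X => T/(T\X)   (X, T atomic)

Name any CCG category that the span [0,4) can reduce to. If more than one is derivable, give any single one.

[0,6] S   >
  [0,4] S/(S\N)   <
    [0,3] NP   >
      [0,2] NP/(S\NP)   <
        [0,1] "gave" : PP
        [1,2] "which" : (NP/(S\NP))\PP
      [2,3] "saw" : S\NP
    [3,4] "dog" : (S/(S\N))\NP
  [4,6] S\N   <
    [4,5] "city" : S
    [5,6] "read" : (S\N)\S

S/(S\N)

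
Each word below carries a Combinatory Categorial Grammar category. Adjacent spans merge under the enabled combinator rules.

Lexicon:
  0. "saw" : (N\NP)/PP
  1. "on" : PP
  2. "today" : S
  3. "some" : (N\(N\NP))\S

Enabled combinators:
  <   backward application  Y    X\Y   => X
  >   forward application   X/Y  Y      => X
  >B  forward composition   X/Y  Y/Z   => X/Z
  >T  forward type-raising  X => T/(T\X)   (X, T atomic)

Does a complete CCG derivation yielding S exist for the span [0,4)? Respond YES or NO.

NO

(N\NP)/PP PP S (N\(N\NP))\S
CKY chart[0,4] = {N, N/(N\N), NP/(NP\N), PP/(PP\N), S/(S\N)}; S ∉ chart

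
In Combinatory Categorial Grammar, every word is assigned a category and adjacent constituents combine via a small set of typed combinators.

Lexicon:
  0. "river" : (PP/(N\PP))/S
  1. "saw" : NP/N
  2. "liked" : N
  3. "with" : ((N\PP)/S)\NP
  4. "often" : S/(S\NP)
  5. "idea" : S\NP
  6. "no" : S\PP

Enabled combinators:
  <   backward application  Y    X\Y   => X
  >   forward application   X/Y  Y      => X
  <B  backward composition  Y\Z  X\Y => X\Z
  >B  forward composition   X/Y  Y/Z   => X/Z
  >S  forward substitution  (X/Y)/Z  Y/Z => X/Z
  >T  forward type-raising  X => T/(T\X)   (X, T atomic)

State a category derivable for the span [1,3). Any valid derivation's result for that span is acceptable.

[0,7] S   <
  [0,6] PP   >
    [0,4] PP/S   >S
      [0,1] "river" : (PP/(N\PP))/S
      [1,4] (N\PP)/S   <
        [1,3] NP   >
          [1,2] "saw" : NP/N
          [2,3] "liked" : N
        [3,4] "with" : ((N\PP)/S)\NP
    [4,6] S   >
      [4,5] "often" : S/(S\NP)
      [5,6] "idea" : S\NP
  [6,7] "no" : S\PP

NP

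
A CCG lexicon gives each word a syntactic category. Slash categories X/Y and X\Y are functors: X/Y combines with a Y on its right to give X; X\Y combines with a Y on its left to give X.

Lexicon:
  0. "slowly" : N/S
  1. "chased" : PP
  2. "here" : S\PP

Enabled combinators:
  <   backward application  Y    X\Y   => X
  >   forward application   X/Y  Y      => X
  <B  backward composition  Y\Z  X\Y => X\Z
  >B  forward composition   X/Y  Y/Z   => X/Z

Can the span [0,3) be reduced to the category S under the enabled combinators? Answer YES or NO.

NO

N/S PP S\PP
CKY chart[0,3] = {N}; S ∉ chart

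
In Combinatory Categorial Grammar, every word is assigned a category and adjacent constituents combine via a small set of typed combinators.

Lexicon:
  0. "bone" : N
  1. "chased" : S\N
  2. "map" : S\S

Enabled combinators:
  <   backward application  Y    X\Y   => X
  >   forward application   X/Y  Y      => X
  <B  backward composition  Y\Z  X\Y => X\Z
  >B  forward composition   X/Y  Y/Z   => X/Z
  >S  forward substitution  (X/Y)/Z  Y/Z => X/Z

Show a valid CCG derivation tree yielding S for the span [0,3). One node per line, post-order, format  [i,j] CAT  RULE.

[0,1] N  lex  "bone"
[1,2] S\N  lex  "chased"
[2,3] S\S  lex  "map"
[1,3] S\N  <B  k=2
[0,3] S  <  k=1

[0,3] S   <
  [0,1] "bone" : N
  [1,3] S\N   <B
    [1,2] "chased" : S\N
    [2,3] "map" : S\S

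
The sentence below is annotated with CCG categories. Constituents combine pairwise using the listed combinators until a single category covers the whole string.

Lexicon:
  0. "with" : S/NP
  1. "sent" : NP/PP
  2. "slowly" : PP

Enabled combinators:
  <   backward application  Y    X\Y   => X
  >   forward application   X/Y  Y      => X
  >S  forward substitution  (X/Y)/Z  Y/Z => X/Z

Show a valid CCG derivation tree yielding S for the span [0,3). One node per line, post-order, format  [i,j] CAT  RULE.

[0,3] S   >
  [0,1] "with" : S/NP
  [1,3] NP   >
    [1,2] "sent" : NP/PP
    [2,3] "slowly" : PP

[0,1] S/NP  lex  "with"
[1,2] NP/PP  lex  "sent"
[2,3] PP  lex  "slowly"
[1,3] NP  >  k=2
[0,3] S  >  k=1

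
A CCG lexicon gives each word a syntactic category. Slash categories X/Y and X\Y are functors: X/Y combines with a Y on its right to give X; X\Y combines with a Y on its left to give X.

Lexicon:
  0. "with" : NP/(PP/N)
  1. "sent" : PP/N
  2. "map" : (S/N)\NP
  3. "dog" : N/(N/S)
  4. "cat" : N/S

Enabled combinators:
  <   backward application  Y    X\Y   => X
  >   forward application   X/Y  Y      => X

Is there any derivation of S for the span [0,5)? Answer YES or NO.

[0,5] S   >
  [0,3] S/N   <
    [0,2] NP   >
      [0,1] "with" : NP/(PP/N)
      [1,2] "sent" : PP/N
    [2,3] "map" : (S/N)\NP
  [3,5] N   >
    [3,4] "dog" : N/(N/S)
    [4,5] "cat" : N/S

YES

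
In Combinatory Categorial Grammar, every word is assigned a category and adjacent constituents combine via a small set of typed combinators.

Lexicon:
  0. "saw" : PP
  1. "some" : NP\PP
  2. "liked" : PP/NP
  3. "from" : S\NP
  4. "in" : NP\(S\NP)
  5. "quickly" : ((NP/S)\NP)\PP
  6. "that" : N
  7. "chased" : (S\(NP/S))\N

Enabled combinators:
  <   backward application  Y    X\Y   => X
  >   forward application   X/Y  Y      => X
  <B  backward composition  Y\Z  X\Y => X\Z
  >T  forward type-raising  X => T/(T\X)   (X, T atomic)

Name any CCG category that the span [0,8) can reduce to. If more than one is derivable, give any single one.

S

[0,8] S   <
  [0,6] NP/S   <
    [0,2] NP   >
      [0,1] NP/(NP\PP)   >T
        [0,1] "saw" : PP
      [1,2] "some" : NP\PP
    [2,6] (NP/S)\NP   <
      [2,5] PP   >
        [2,3] "liked" : PP/NP
        [3,5] NP   <
          [3,4] "from" : S\NP
          [4,5] "in" : NP\(S\NP)
      [5,6] "quickly" : ((NP/S)\NP)\PP
  [6,8] S\(NP/S)   <
    [6,7] "that" : N
    [7,8] "chased" : (S\(NP/S))\N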